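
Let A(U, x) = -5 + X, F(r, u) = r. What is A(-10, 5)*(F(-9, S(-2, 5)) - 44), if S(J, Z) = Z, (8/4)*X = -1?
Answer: 583/2 ≈ 291.50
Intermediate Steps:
X = -½ (X = (½)*(-1) = -½ ≈ -0.50000)
A(U, x) = -11/2 (A(U, x) = -5 - ½ = -11/2)
A(-10, 5)*(F(-9, S(-2, 5)) - 44) = -11*(-9 - 44)/2 = -11/2*(-53) = 583/2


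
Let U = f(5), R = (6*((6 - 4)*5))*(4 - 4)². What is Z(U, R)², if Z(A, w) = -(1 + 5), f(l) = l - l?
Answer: 36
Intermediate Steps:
f(l) = 0
R = 0 (R = (6*(2*5))*0² = (6*10)*0 = 60*0 = 0)
U = 0
Z(A, w) = -6 (Z(A, w) = -1*6 = -6)
Z(U, R)² = (-6)² = 36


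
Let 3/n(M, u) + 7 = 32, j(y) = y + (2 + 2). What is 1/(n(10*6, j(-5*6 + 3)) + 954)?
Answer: 25/23853 ≈ 0.0010481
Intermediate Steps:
j(y) = 4 + y (j(y) = y + 4 = 4 + y)
n(M, u) = 3/25 (n(M, u) = 3/(-7 + 32) = 3/25)
1/(n(10*6, j(-5*6 + 3)) + 954) = 1/(3/25 + 954) = 1/(23853/25) = 25/23853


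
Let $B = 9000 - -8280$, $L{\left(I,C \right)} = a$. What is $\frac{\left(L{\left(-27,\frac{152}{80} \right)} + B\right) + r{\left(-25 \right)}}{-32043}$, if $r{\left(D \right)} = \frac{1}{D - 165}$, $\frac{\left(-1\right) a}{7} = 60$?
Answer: $- \frac{3203399}{6088170} \approx -0.52617$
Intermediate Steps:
$a = -420$ ($a = \left(-7\right) 60 = -420$)
$L{\left(I,C \right)} = -420$
$B = 17280$ ($B = 9000 + 8280 = 17280$)
$r{\left(D \right)} = \frac{1}{-165 + D}$
$\frac{\left(L{\left(-27,\frac{152}{80} \right)} + B\right) + r{\left(-25 \right)}}{-32043} = \frac{\left(-420 + 17280\right) + \frac{1}{-165 - 25}}{-32043} = \left(16860 + \frac{1}{-190}\right) \left(- \frac{1}{32043}\right) = \left(16860 - \frac{1}{190}\right) \left(- \frac{1}{32043}\right) = \frac{3203399}{190} \left(- \frac{1}{32043}\right) = - \frac{3203399}{6088170}$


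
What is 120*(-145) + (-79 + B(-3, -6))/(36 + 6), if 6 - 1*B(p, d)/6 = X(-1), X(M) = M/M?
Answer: -104407/6 ≈ -17401.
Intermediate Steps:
X(M) = 1
B(p, d) = 30 (B(p, d) = 36 - 6*1 = 36 - 6 = 30)
120*(-145) + (-79 + B(-3, -6))/(36 + 6) = 120*(-145) + (-79 + 30)/(36 + 6) = -17400 - 49/42 = -17400 - 49*1/42 = -17400 - 7/6 = -104407/6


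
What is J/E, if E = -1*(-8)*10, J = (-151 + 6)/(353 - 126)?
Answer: -29/3632 ≈ -0.0079846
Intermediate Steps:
J = -145/227 ≈ -0.63877
E = 80 (E = 8*10 = 80)
J/E = -145/227/80 = -145/227*1/80 = -29/3632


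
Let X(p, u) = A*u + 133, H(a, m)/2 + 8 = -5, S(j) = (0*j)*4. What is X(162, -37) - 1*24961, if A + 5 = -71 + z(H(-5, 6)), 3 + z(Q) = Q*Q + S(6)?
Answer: -46917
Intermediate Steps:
S(j) = 0 (S(j) = 0*4 = 0)
H(a, m) = -26 (H(a, m) = -16 + 2*(-5) = -16 - 10 = -26)
z(Q) = -3 + Q² (z(Q) = -3 + (Q*Q + 0) = -3 + (Q² + 0) = -3 + Q²)
A = 597 (A = -5 + (-71 + (-3 + (-26)²)) = -5 + (-71 + (-3 + 676)) = -5 + (-71 + 673) = -5 + 602 = 597)
X(p, u) = 133 + 597*u (X(p, u) = 597*u + 133 = 133 + 597*u)
X(162, -37) - 1*24961 = (133 + 597*(-37)) - 1*24961 = (133 - 22089) - 24961 = -21956 - 24961 = -46917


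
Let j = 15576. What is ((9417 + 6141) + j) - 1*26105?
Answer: 5029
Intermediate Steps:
((9417 + 6141) + j) - 1*26105 = ((9417 + 6141) + 15576) - 1*26105 = (15558 + 15576) - 26105 = 31134 - 26105 = 5029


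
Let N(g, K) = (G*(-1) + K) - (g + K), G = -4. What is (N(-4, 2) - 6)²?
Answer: 4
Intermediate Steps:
N(g, K) = 4 - g (N(g, K) = (-4*(-1) + K) - (g + K) = (4 + K) - (K + g) = (4 + K) + (-K - g) = 4 - g)
(N(-4, 2) - 6)² = ((4 - 1*(-4)) - 6)² = ((4 + 4) - 6)² = (8 - 6)² = 2² = 4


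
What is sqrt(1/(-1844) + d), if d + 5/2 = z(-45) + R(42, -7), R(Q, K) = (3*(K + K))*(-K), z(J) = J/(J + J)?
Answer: 5*I*sqrt(10065013)/922 ≈ 17.205*I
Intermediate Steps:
z(J) = 1/2 (z(J) = J/((2*J)) = J*(1/(2*J)) = 1/2)
R(Q, K) = -6*K**2 (R(Q, K) = (3*(2*K))*(-K) = (6*K)*(-K) = -6*K**2)
d = -296 (d = -5/2 + (1/2 - 6*(-7)**2) = -5/2 + (1/2 - 6*49) = -5/2 + (1/2 - 294) = -5/2 - 587/2 = -296)
sqrt(1/(-1844) + d) = sqrt(1/(-1844) - 296) = sqrt(-1/1844 - 296) = sqrt(-545825/1844) = 5*I*sqrt(10065013)/922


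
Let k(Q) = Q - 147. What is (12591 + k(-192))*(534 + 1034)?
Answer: 19211136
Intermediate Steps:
k(Q) = -147 + Q
(12591 + k(-192))*(534 + 1034) = (12591 + (-147 - 192))*(534 + 1034) = (12591 - 339)*1568 = 12252*1568 = 19211136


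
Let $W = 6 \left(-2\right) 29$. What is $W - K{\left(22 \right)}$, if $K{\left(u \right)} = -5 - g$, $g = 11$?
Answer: $-332$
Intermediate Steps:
$W = -348$ ($W = \left(-12\right) 29 = -348$)
$K{\left(u \right)} = -16$ ($K{\left(u \right)} = -5 - 11 = -16$)
$W - K{\left(22 \right)} = -348 - -16 = -348 + 16 = -332$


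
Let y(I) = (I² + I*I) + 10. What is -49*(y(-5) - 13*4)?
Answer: -392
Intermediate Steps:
y(I) = 10 + 2*I² (y(I) = (I² + I²) + 10 = 2*I² + 10 = 10 + 2*I²)
-49*(y(-5) - 13*4) = -49*((10 + 2*(-5)²) - 13*4) = -49*((10 + 2*25) - 52) = -49*((10 + 50) - 52) = -49*(60 - 52) = -49*8 = -392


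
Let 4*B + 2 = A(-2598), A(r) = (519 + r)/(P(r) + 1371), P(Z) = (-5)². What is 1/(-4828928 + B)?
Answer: -5584/26964738823 ≈ -2.0709e-7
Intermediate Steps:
P(Z) = 25
A(r) = 519/1396 + r/1396 (A(r) = (519 + r)/(25 + 1371) = (519 + r)/1396 = (519 + r)*(1/1396) = 519/1396 + r/1396)
B = -4871/5584 (B = -½ + (519/1396 + (1/1396)*(-2598))/4 = -½ + (519/1396 - 1299/698)/4 = -½ + (¼)*(-2079/1396) = -½ - 2079/5584 = -4871/5584 ≈ -0.87231)
1/(-4828928 + B) = 1/(-4828928 - 4871/5584) = 1/(-26964738823/5584) = -5584/26964738823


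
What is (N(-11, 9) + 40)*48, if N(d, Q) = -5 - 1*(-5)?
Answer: 1920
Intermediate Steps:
N(d, Q) = 0 (N(d, Q) = -5 + 5 = 0)
(N(-11, 9) + 40)*48 = (0 + 40)*48 = 40*48 = 1920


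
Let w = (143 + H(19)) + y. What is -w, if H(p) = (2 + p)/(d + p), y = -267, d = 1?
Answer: 2459/20 ≈ 122.95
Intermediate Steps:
H(p) = (2 + p)/(1 + p)
w = -2459/20 (w = (143 + (2 + 19)/(1 + 19)) - 267 = (143 + 21/20) - 267 = 2881/20 - 267 = -2459/20 ≈ -122.95)
-w = -1*(-2459/20) = 2459/20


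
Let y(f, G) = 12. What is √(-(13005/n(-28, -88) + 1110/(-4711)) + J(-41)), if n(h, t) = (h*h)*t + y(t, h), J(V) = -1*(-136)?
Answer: √144066780315499993/32496478 ≈ 11.680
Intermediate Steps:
J(V) = 136
n(h, t) = 12 + t*h² (n(h, t) = (h*h)*t + 12 = h²*t + 12 = t*h² + 12 = 12 + t*h²)
√(-(13005/n(-28, -88) + 1110/(-4711)) + J(-41)) = √(-(13005/(12 - 88*(-28)²) + 1110/(-4711)) + 136) = √(-(13005/(12 - 88*784) + 1110*(-1/4711)) + 136) = √(-(13005/(12 - 68992) - 1110/4711) + 136) = √(-(13005/(-68980) - 1110/4711) + 136) = √(-(13005*(-1/68980) - 1110/4711) + 136) = √(-(-2601/13796 - 1110/4711) + 136) = √(-1*(-27566871/64992956) + 136) = √(27566871/64992956 + 136) = √(8866608887/64992956) = √144066780315499993/32496478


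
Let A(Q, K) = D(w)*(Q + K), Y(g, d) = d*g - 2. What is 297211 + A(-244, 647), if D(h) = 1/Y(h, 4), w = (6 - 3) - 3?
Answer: 594019/2 ≈ 2.9701e+5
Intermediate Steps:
Y(g, d) = -2 + d*g
w = 0 (w = 3 - 3 = 0)
D(h) = 1/(-2 + 4*h)
A(Q, K) = -K/2 - Q/2 (A(Q, K) = (1/(2*(-1 + 2*0)))*(Q + K) = (1/(2*(-1 + 0)))*(K + Q) = ((1/2)/(-1))*(K + Q) = ((1/2)*(-1))*(K + Q) = -(K + Q)/2 = -K/2 - Q/2)
297211 + A(-244, 647) = 297211 + (-1/2*647 - 1/2*(-244)) = 297211 + (-647/2 + 122) = 297211 - 403/2 = 594019/2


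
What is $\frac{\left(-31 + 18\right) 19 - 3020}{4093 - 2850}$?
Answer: $- \frac{297}{113} \approx -2.6283$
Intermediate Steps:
$\frac{\left(-31 + 18\right) 19 - 3020}{4093 - 2850} = \frac{\left(-13\right) 19 - 3020}{1243} = \left(-247 - 3020\right) \frac{1}{1243} = \left(-3267\right) \frac{1}{1243} = - \frac{297}{113}$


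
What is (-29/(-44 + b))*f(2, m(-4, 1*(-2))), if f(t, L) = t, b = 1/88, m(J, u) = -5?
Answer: 5104/3871 ≈ 1.3185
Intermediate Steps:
b = 1/88 ≈ 0.011364
(-29/(-44 + b))*f(2, m(-4, 1*(-2))) = (-29/(-44 + 1/88))*2 = (-29/(-3871/88))*2 = -88/3871*(-29)*2 = (2552/3871)*2 = 5104/3871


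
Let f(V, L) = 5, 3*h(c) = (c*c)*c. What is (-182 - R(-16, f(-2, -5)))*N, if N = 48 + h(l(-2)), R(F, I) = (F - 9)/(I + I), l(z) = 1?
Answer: -52055/6 ≈ -8675.8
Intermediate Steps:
h(c) = c³/3 (h(c) = ((c*c)*c)/3 = (c²*c)/3 = c³/3)
R(F, I) = (-9 + F)/(2*I) (R(F, I) = (-9 + F)/((2*I)) = (-9 + F)*(1/(2*I)) = (-9 + F)/(2*I))
N = 145/3 (N = 48 + (⅓)*1³ = 48 + (⅓)*1 = 48 + ⅓ = 145/3 ≈ 48.333)
(-182 - R(-16, f(-2, -5)))*N = (-182 - (-9 - 16)/(2*5))*(145/3) = (-182 - (-25)/(2*5))*(145/3) = (-182 - 1*(-5/2))*(145/3) = (-182 + 5/2)*(145/3) = -359/2*145/3 = -52055/6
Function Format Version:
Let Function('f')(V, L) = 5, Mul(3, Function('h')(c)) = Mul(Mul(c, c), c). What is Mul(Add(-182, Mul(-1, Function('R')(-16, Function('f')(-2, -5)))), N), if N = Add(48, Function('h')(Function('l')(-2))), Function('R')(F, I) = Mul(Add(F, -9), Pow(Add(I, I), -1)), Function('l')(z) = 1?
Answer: Rational(-52055, 6) ≈ -8675.8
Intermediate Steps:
Function('h')(c) = Mul(Rational(1, 3), Pow(c, 3)) (Function('h')(c) = Mul(Rational(1, 3), Mul(Mul(c, c), c)) = Mul(Rational(1, 3), Mul(Pow(c, 2), c)) = Mul(Rational(1, 3), Pow(c, 3)))
Function('R')(F, I) = Mul(Rational(1, 2), Pow(I, -1), Add(-9, F)) (Function('R')(F, I) = Mul(Add(-9, F), Pow(Mul(2, I), -1)) = Mul(Add(-9, F), Mul(Rational(1, 2), Pow(I, -1))) = Mul(Rational(1, 2), Pow(I, -1), Add(-9, F)))
N = Rational(145, 3) (N = Add(48, Mul(Rational(1, 3), Pow(1, 3))) = Add(48, Mul(Rational(1, 3), 1)) = Add(48, Rational(1, 3)) = Rational(145, 3) ≈ 48.333)
Mul(Add(-182, Mul(-1, Function('R')(-16, Function('f')(-2, -5)))), N) = Mul(Add(-182, Mul(-1, Mul(Rational(1, 2), Pow(5, -1), Add(-9, -16)))), Rational(145, 3)) = Mul(Add(-182, Mul(-1, Mul(Rational(1, 2), Rational(1, 5), -25))), Rational(145, 3)) = Mul(Add(-182, Mul(-1, Rational(-5, 2))), Rational(145, 3)) = Mul(Add(-182, Rational(5, 2)), Rational(145, 3)) = Mul(Rational(-359, 2), Rational(145, 3)) = Rational(-52055, 6)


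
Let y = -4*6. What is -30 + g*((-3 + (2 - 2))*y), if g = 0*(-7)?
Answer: -30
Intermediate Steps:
y = -24 (y = -2*12 = -24)
g = 0
-30 + g*((-3 + (2 - 2))*y) = -30 + 0*((-3 + (2 - 2))*(-24)) = -30 + 0*((-3 + 0)*(-24)) = -30 + 0*(-3*(-24)) = -30 + 0*72 = -30 + 0 = -30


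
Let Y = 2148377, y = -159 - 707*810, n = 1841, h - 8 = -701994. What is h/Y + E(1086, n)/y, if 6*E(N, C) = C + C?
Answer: -1210308977239/3691957945599 ≈ -0.32782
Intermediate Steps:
h = -701986 (h = 8 - 701994 = -701986)
E(N, C) = C/3 (E(N, C) = (C + C)/6 = (2*C)/6 = C/3)
y = -572829 (y = -159 - 572670 = -572829)
h/Y + E(1086, n)/y = -701986/2148377 + ((1/3)*1841)/(-572829) = -701986*1/2148377 + (1841/3)*(-1/572829) = -701986/2148377 - 1841/1718487 = -1210308977239/3691957945599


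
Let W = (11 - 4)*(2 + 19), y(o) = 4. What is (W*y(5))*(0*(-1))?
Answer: 0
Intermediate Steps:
W = 147 (W = 7*21 = 147)
(W*y(5))*(0*(-1)) = (147*4)*(0*(-1)) = 588*0 = 0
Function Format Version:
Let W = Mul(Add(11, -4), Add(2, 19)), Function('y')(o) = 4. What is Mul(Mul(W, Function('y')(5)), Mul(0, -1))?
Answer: 0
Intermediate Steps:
W = 147 (W = Mul(7, 21) = 147)
Mul(Mul(W, Function('y')(5)), Mul(0, -1)) = Mul(Mul(147, 4), Mul(0, -1)) = Mul(588, 0) = 0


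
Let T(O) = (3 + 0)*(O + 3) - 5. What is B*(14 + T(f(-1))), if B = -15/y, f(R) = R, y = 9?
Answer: -25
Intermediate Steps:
T(O) = 4 + 3*O (T(O) = 3*(3 + O) - 5 = (9 + 3*O) - 5 = 4 + 3*O)
B = -5/3 (B = -15/9 = -15*⅑ = -5/3 ≈ -1.6667)
B*(14 + T(f(-1))) = -5*(14 + (4 + 3*(-1)))/3 = -5*(14 + (4 - 3))/3 = -5*(14 + 1)/3 = -5/3*15 = -25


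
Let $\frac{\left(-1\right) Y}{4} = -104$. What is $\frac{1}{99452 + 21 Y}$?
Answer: $\frac{1}{108188} \approx 9.2432 \cdot 10^{-6}$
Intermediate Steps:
$Y = 416$ ($Y = \left(-4\right) \left(-104\right) = 416$)
$\frac{1}{99452 + 21 Y} = \frac{1}{99452 + 21 \cdot 416} = \frac{1}{99452 + 8736} = \frac{1}{108188}$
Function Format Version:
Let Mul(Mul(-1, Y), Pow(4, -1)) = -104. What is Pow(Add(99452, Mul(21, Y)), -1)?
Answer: Rational(1, 108188) ≈ 9.2432e-6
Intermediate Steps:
Y = 416 (Y = Mul(-4, -104) = 416)
Pow(Add(99452, Mul(21, Y)), -1) = Pow(Add(99452, Mul(21, 416)), -1) = Pow(Add(99452, 8736), -1) = Pow(108188, -1) = Rational(1, 108188)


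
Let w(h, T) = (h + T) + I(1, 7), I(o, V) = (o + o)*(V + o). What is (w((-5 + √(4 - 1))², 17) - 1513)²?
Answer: 2108604 + 29040*√3 ≈ 2.1589e+6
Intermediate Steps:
I(o, V) = 2*o*(V + o) (I(o, V) = (2*o)*(V + o) = 2*o*(V + o))
w(h, T) = 16 + T + h (w(h, T) = (h + T) + 2*1*(7 + 1) = (T + h) + 2*1*8 = (T + h) + 16 = 16 + T + h)
(w((-5 + √(4 - 1))², 17) - 1513)² = ((16 + 17 + (-5 + √(4 - 1))²) - 1513)² = ((16 + 17 + (-5 + √3)²) - 1513)² = ((33 + (-5 + √3)²) - 1513)² = (-1480 + (-5 + √3)²)²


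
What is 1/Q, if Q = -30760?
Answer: -1/30760 ≈ -3.2510e-5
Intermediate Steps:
1/Q = 1/(-30760) = -1/30760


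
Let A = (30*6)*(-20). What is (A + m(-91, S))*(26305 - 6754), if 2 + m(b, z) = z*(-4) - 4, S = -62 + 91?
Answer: -72768822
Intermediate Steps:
S = 29
A = -3600 (A = 180*(-20) = -3600)
m(b, z) = -6 - 4*z (m(b, z) = -2 + (z*(-4) - 4) = -2 + (-4*z - 4) = -2 + (-4 - 4*z) = -6 - 4*z)
(A + m(-91, S))*(26305 - 6754) = (-3600 + (-6 - 4*29))*(26305 - 6754) = (-3600 + (-6 - 116))*19551 = (-3600 - 122)*19551 = -3722*19551 = -72768822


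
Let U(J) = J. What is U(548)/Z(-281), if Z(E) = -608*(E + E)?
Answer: 137/85424 ≈ 0.0016038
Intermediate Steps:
Z(E) = -1216*E
U(548)/Z(-281) = 548/((-1216*(-281))) = 548/341696 = 548*(1/341696) = 137/85424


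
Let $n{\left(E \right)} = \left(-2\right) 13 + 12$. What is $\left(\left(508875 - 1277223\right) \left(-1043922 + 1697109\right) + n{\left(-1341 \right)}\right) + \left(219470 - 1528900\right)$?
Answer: $-501876234520$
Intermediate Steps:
$n{\left(E \right)} = -14$ ($n{\left(E \right)} = -26 + 12 = -14$)
$\left(\left(508875 - 1277223\right) \left(-1043922 + 1697109\right) + n{\left(-1341 \right)}\right) + \left(219470 - 1528900\right) = \left(\left(508875 - 1277223\right) \left(-1043922 + 1697109\right) - 14\right) + \left(219470 - 1528900\right) = \left(\left(-768348\right) 653187 - 14\right) - 1309430 = \left(-501874925076 - 14\right) - 1309430 = -501874925090 - 1309430 = -501876234520$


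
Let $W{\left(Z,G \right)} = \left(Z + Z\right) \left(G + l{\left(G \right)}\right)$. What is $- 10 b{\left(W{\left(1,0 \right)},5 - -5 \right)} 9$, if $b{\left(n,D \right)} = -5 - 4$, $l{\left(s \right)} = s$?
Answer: $810$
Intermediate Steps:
$W{\left(Z,G \right)} = 4 G Z$ ($W{\left(Z,G \right)} = \left(Z + Z\right) \left(G + G\right) = 2 Z 2 G = 4 G Z$)
$b{\left(n,D \right)} = -9$
$- 10 b{\left(W{\left(1,0 \right)},5 - -5 \right)} 9 = \left(-10\right) \left(-9\right) 9 = 90 \cdot 9 = 810$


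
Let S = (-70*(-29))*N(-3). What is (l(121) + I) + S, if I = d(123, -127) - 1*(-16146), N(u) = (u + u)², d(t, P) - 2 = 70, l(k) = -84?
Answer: 89214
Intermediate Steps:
d(t, P) = 72 (d(t, P) = 2 + 70 = 72)
N(u) = 4*u² (N(u) = (2*u)² = 4*u²)
S = 73080 (S = (-70*(-29))*(4*(-3)²) = 2030*(4*9) = 2030*36 = 73080)
I = 16218 (I = 72 - 1*(-16146) = 72 + 16146 = 16218)
(l(121) + I) + S = (-84 + 16218) + 73080 = 16134 + 73080 = 89214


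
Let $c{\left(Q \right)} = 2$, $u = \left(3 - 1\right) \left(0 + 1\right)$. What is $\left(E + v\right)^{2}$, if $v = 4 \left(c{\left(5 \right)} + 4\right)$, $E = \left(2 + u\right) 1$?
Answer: $784$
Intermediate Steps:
$u = 2$ ($u = 2 \cdot 1 = 2$)
$E = 4$ ($E = \left(2 + 2\right) 1 = 4 \cdot 1 = 4$)
$v = 24$ ($v = 4 \left(2 + 4\right) = 4 \cdot 6 = 24$)
$\left(E + v\right)^{2} = \left(4 + 24\right)^{2} = 28^{2} = 784$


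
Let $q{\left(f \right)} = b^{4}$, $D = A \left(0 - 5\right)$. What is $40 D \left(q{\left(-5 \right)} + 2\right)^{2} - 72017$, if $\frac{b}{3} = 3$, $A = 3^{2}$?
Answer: $-77531416217$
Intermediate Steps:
$A = 9$
$b = 9$ ($b = 3 \cdot 3 = 9$)
$D = -45$ ($D = 9 \left(0 - 5\right) = 9 \left(-5\right) = -45$)
$q{\left(f \right)} = 6561$ ($q{\left(f \right)} = 9^{4} = 6561$)
$40 D \left(q{\left(-5 \right)} + 2\right)^{2} - 72017 = 40 \left(-45\right) \left(6561 + 2\right)^{2} - 72017 = - 1800 \cdot 6563^{2} - 72017 = \left(-1800\right) 43072969 - 72017 = -77531344200 - 72017 = -77531416217$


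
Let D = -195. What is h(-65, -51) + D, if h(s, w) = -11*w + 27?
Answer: 393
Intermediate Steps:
h(s, w) = 27 - 11*w
h(-65, -51) + D = (27 - 11*(-51)) - 195 = (27 + 561) - 195 = 588 - 195 = 393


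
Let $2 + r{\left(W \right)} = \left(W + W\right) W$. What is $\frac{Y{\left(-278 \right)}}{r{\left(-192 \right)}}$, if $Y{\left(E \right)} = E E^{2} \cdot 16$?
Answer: $- \frac{171879616}{36863} \approx -4662.7$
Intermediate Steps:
$r{\left(W \right)} = -2 + 2 W^{2}$ ($r{\left(W \right)} = -2 + \left(W + W\right) W = -2 + 2 W W = -2 + 2 W^{2}$)
$Y{\left(E \right)} = 16 E^{3}$ ($Y{\left(E \right)} = E^{3} \cdot 16 = 16 E^{3}$)
$\frac{Y{\left(-278 \right)}}{r{\left(-192 \right)}} = \frac{16 \left(-278\right)^{3}}{-2 + 2 \left(-192\right)^{2}} = \frac{16 \left(-21484952\right)}{-2 + 2 \cdot 36864} = - \frac{343759232}{-2 + 73728} = - \frac{343759232}{73726} = \left(-343759232\right) \frac{1}{73726} = - \frac{171879616}{36863}$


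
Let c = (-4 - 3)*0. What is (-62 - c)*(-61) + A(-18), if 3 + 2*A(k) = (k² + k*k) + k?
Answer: 8191/2 ≈ 4095.5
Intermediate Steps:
A(k) = -3/2 + k² + k/2 (A(k) = -3/2 + ((k² + k*k) + k)/2 = -3/2 + ((k² + k²) + k)/2 = -3/2 + (2*k² + k)/2 = -3/2 + (k + 2*k²)/2 = -3/2 + (k² + k/2) = -3/2 + k² + k/2)
c = 0 (c = -7*0 = 0)
(-62 - c)*(-61) + A(-18) = (-62 - 1*0)*(-61) + (-3/2 + (-18)² + (½)*(-18)) = (-62 + 0)*(-61) + (-3/2 + 324 - 9) = -62*(-61) + 627/2 = 3782 + 627/2 = 8191/2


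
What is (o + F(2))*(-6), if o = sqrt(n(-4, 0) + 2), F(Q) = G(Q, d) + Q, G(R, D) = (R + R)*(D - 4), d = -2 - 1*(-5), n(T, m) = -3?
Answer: 12 - 6*I ≈ 12.0 - 6.0*I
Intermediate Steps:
d = 3 (d = -2 + 5 = 3)
G(R, D) = 2*R*(-4 + D) (G(R, D) = (2*R)*(-4 + D) = 2*R*(-4 + D))
F(Q) = -Q (F(Q) = 2*Q*(-4 + 3) + Q = 2*Q*(-1) + Q = -2*Q + Q = -Q)
o = I (o = sqrt(-3 + 2) = sqrt(-1) = I ≈ 1.0*I)
(o + F(2))*(-6) = (I - 1*2)*(-6) = (I - 2)*(-6) = (-2 + I)*(-6) = 12 - 6*I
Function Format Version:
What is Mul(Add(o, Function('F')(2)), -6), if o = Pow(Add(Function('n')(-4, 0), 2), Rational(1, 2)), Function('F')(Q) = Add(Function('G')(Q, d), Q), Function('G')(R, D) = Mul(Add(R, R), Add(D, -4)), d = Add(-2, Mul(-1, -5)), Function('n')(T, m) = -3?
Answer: Add(12, Mul(-6, I)) ≈ Add(12.000, Mul(-6.0000, I))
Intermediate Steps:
d = 3 (d = Add(-2, 5) = 3)
Function('G')(R, D) = Mul(2, R, Add(-4, D)) (Function('G')(R, D) = Mul(Mul(2, R), Add(-4, D)) = Mul(2, R, Add(-4, D)))
Function('F')(Q) = Mul(-1, Q) (Function('F')(Q) = Add(Mul(2, Q, Add(-4, 3)), Q) = Add(Mul(2, Q, -1), Q) = Add(Mul(-2, Q), Q) = Mul(-1, Q))
o = I (o = Pow(Add(-3, 2), Rational(1, 2)) = Pow(-1, Rational(1, 2)) = I ≈ Mul(1.0000, I))
Mul(Add(o, Function('F')(2)), -6) = Mul(Add(I, Mul(-1, 2)), -6) = Mul(Add(I, -2), -6) = Mul(Add(-2, I), -6) = Add(12, Mul(-6, I))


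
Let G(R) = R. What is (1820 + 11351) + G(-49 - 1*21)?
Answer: 13101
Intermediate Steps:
(1820 + 11351) + G(-49 - 1*21) = (1820 + 11351) + (-49 - 1*21) = 13171 + (-49 - 21) = 13171 - 70 = 13101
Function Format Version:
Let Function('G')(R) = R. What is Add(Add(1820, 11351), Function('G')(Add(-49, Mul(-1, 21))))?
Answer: 13101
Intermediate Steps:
Add(Add(1820, 11351), Function('G')(Add(-49, Mul(-1, 21)))) = Add(Add(1820, 11351), Add(-49, Mul(-1, 21))) = Add(13171, Add(-49, -21)) = Add(13171, -70) = 13101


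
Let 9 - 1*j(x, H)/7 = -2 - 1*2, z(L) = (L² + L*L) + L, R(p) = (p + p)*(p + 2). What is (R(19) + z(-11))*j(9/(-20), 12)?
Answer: 93639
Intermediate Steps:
R(p) = 2*p*(2 + p) (R(p) = (2*p)*(2 + p) = 2*p*(2 + p))
z(L) = L + 2*L² (z(L) = (L² + L²) + L = 2*L² + L = L + 2*L²)
j(x, H) = 91 (j(x, H) = 63 - 7*(-2 - 1*2) = 63 - 7*(-2 - 2) = 63 - 7*(-4) = 63 + 28 = 91)
(R(19) + z(-11))*j(9/(-20), 12) = (2*19*(2 + 19) - 11*(1 + 2*(-11)))*91 = (2*19*21 - 11*(1 - 22))*91 = (798 - 11*(-21))*91 = (798 + 231)*91 = 1029*91 = 93639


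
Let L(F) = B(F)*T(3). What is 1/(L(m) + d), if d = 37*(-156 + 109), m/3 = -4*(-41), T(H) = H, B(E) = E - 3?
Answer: -1/272 ≈ -0.0036765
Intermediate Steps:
B(E) = -3 + E
m = 492 (m = 3*(-4*(-41)) = 3*164 = 492)
L(F) = -9 + 3*F (L(F) = (-3 + F)*3 = -9 + 3*F)
d = -1739 (d = 37*(-47) = -1739)
1/(L(m) + d) = 1/((-9 + 3*492) - 1739) = 1/((-9 + 1476) - 1739) = 1/(1467 - 1739) = 1/(-272) = -1/272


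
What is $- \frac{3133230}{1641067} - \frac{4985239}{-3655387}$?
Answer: $- \frac{3272056999997}{5998734977929} \approx -0.54546$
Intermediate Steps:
$- \frac{3133230}{1641067} - \frac{4985239}{-3655387} = \left(-3133230\right) \frac{1}{1641067} - - \frac{4985239}{3655387} = - \frac{3133230}{1641067} + \frac{4985239}{3655387} = - \frac{3272056999997}{5998734977929}$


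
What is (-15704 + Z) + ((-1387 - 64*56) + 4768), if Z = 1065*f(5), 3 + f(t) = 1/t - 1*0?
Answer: -18889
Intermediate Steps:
f(t) = -3 + 1/t (f(t) = -3 + (1/t - 1*0) = -3 + (1/t + 0) = -3 + 1/t)
Z = -2982 (Z = 1065*(-3 + 1/5) = 1065*(-3 + ⅕) = 1065*(-14/5) = -2982)
(-15704 + Z) + ((-1387 - 64*56) + 4768) = (-15704 - 2982) + ((-1387 - 64*56) + 4768) = -18686 + ((-1387 - 3584) + 4768) = -18686 + (-4971 + 4768) = -18686 - 203 = -18889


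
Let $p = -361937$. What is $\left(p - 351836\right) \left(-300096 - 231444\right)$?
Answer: $379398900420$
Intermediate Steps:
$\left(p - 351836\right) \left(-300096 - 231444\right) = \left(-361937 - 351836\right) \left(-300096 - 231444\right) = \left(-713773\right) \left(-531540\right) = 379398900420$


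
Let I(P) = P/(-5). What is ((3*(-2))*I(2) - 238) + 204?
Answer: -158/5 ≈ -31.600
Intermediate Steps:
I(P) = -P/5 (I(P) = P*(-1/5) = -P/5)
((3*(-2))*I(2) - 238) + 204 = ((3*(-2))*(-1/5*2) - 238) + 204 = (-6*(-2/5) - 238) + 204 = (12/5 - 238) + 204 = -1178/5 + 204 = -158/5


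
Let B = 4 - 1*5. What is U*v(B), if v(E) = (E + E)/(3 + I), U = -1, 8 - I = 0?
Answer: 2/11 ≈ 0.18182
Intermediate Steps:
I = 8 (I = 8 - 1*0 = 8 + 0 = 8)
B = -1 (B = 4 - 5 = -1)
v(E) = 2*E/11 (v(E) = (E + E)/(3 + 8) = (2*E)/11 = (2*E)*(1/11) = 2*E/11)
U*v(B) = -2*(-1)/11 = -1*(-2/11) = 2/11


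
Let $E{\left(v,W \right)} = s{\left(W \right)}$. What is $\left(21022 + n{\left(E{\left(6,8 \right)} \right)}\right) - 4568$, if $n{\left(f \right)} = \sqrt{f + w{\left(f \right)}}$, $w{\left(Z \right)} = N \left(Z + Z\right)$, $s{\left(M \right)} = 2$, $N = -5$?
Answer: $16454 + 3 i \sqrt{2} \approx 16454.0 + 4.2426 i$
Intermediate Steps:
$w{\left(Z \right)} = - 10 Z$ ($w{\left(Z \right)} = - 5 \left(Z + Z\right) = - 5 \cdot 2 Z = - 10 Z$)
$E{\left(v,W \right)} = 2$
$n{\left(f \right)} = 3 \sqrt{- f}$ ($n{\left(f \right)} = \sqrt{f - 10 f} = \sqrt{- 9 f} = 3 \sqrt{- f}$)
$\left(21022 + n{\left(E{\left(6,8 \right)} \right)}\right) - 4568 = \left(21022 + 3 \sqrt{\left(-1\right) 2}\right) - 4568 = \left(21022 + 3 \sqrt{-2}\right) - 4568 = \left(21022 + 3 i \sqrt{2}\right) - 4568 = 16454 + 3 i \sqrt{2}$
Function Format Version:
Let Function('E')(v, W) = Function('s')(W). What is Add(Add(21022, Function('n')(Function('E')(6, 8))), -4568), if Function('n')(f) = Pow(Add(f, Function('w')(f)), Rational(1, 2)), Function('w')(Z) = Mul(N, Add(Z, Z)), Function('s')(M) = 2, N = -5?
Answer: Add(16454, Mul(3, I, Pow(2, Rational(1, 2)))) ≈ Add(16454., Mul(4.2426, I))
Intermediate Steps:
Function('w')(Z) = Mul(-10, Z) (Function('w')(Z) = Mul(-5, Add(Z, Z)) = Mul(-5, Mul(2, Z)) = Mul(-10, Z))
Function('E')(v, W) = 2
Function('n')(f) = Mul(3, Pow(Mul(-1, f), Rational(1, 2))) (Function('n')(f) = Pow(Add(f, Mul(-10, f)), Rational(1, 2)) = Pow(Mul(-9, f), Rational(1, 2)) = Mul(3, Pow(Mul(-1, f), Rational(1, 2))))
Add(Add(21022, Function('n')(Function('E')(6, 8))), -4568) = Add(Add(21022, Mul(3, Pow(Mul(-1, 2), Rational(1, 2)))), -4568) = Add(Add(21022, Mul(3, Pow(-2, Rational(1, 2)))), -4568) = Add(Add(21022, Mul(3, Mul(I, Pow(2, Rational(1, 2))))), -4568) = Add(Add(21022, Mul(3, I, Pow(2, Rational(1, 2)))), -4568) = Add(16454, Mul(3, I, Pow(2, Rational(1, 2))))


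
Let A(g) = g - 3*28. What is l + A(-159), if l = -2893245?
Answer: -2893488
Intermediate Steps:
A(g) = -84 + g (A(g) = g - 84 = -84 + g)
l + A(-159) = -2893245 + (-84 - 159) = -2893245 - 243 = -2893488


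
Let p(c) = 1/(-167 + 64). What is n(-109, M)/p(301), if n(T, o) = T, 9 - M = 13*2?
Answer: 11227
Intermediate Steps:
M = -17 (M = 9 - 13*2 = 9 - 1*26 = 9 - 26 = -17)
p(c) = -1/103 (p(c) = 1/(-103) = -1/103)
n(-109, M)/p(301) = -109/(-1/103) = -109*(-103) = 11227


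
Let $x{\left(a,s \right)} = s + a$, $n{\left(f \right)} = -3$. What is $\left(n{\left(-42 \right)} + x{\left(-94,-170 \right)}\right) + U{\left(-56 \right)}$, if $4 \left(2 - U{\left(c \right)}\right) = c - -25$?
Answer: $- \frac{1029}{4} \approx -257.25$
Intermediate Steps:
$x{\left(a,s \right)} = a + s$
$U{\left(c \right)} = - \frac{17}{4} - \frac{c}{4}$ ($U{\left(c \right)} = 2 - \frac{c - -25}{4} = 2 - \frac{c + 25}{4} = 2 - \frac{25 + c}{4} = 2 - \left(\frac{25}{4} + \frac{c}{4}\right) = - \frac{17}{4} - \frac{c}{4}$)
$\left(n{\left(-42 \right)} + x{\left(-94,-170 \right)}\right) + U{\left(-56 \right)} = \left(-3 - 264\right) - - \frac{39}{4} = \left(-3 - 264\right) + \left(- \frac{17}{4} + 14\right) = -267 + \frac{39}{4} = - \frac{1029}{4}$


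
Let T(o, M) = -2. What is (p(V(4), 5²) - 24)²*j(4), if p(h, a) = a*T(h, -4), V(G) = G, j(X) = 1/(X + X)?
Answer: 1369/2 ≈ 684.50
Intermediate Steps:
j(X) = 1/(2*X)
p(h, a) = -2*a (p(h, a) = a*(-2) = -2*a)
(p(V(4), 5²) - 24)²*j(4) = (-2*5² - 24)²*((½)/4) = (-2*25 - 24)²*((½)*(¼)) = (-50 - 24)²*(⅛) = (-74)²*(⅛) = 5476*(⅛) = 1369/2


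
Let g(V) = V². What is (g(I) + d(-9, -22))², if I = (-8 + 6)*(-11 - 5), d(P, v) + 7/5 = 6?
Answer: 26450449/25 ≈ 1.0580e+6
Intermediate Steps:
d(P, v) = 23/5 (d(P, v) = -7/5 + 6 = 23/5)
I = 32 (I = -2*(-16) = 32)
(g(I) + d(-9, -22))² = (32² + 23/5)² = (1024 + 23/5)² = (5143/5)² = 26450449/25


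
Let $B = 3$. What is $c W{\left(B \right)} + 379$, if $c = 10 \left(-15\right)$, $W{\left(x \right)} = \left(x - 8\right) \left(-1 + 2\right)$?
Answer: $1129$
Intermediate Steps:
$W{\left(x \right)} = -8 + x$ ($W{\left(x \right)} = \left(-8 + x\right) 1 = -8 + x$)
$c = -150$
$c W{\left(B \right)} + 379 = - 150 \left(-8 + 3\right) + 379 = \left(-150\right) \left(-5\right) + 379 = 750 + 379 = 1129$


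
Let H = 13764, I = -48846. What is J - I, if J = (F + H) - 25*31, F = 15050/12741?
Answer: 787854785/12741 ≈ 61836.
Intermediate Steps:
F = 15050/12741 (F = 15050*(1/12741) = 15050/12741 ≈ 1.1812)
J = 165507899/12741 (J = (15050/12741 + 13764) - 25*31 = 175382174/12741 - 775 = 165507899/12741 ≈ 12990.)
J - I = 165507899/12741 - 1*(-48846) = 165507899/12741 + 48846 = 787854785/12741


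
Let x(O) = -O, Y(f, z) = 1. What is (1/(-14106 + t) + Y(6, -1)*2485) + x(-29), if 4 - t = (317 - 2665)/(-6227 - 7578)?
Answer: 489426657607/194680458 ≈ 2514.0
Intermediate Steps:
t = 52872/13805 (t = 4 - (317 - 2665)/(-6227 - 7578) = 4 - (-2348)/(-13805) = 4 - (-2348)*(-1)/13805 = 4 - 1*2348/13805 = 4 - 2348/13805 = 52872/13805 ≈ 3.8299)
(1/(-14106 + t) + Y(6, -1)*2485) + x(-29) = (1/(-14106 + 52872/13805) + 1*2485) - 1*(-29) = (1/(-194680458/13805) + 2485) + 29 = (-13805/194680458 + 2485) + 29 = 483780924325/194680458 + 29 = 489426657607/194680458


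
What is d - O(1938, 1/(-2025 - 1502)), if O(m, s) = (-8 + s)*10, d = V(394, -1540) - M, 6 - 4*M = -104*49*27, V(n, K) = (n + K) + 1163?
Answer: -241969815/7054 ≈ -34303.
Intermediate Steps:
V(n, K) = 1163 + K + n (V(n, K) = (K + n) + 1163 = 1163 + K + n)
M = 68799/2 (M = 3/2 - (-104*49)*27/4 = 3/2 - (-1274)*27 = 3/2 - ¼*(-137592) = 3/2 + 34398 = 68799/2 ≈ 34400.)
d = -68765/2 (d = (1163 - 1540 + 394) - 1*68799/2 = 17 - 68799/2 = -68765/2 ≈ -34383.)
O(m, s) = -80 + 10*s
d - O(1938, 1/(-2025 - 1502)) = -68765/2 - (-80 + 10/(-2025 - 1502)) = -68765/2 - (-80 + 10/(-3527)) = -68765/2 - (-80 + 10*(-1/3527)) = -68765/2 - (-80 - 10/3527) = -68765/2 - 1*(-282170/3527) = -68765/2 + 282170/3527 = -241969815/7054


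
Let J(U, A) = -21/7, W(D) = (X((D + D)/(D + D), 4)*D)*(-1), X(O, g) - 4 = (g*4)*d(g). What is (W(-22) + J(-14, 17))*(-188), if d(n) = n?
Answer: -280684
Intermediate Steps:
X(O, g) = 4 + 4*g² (X(O, g) = 4 + (g*4)*g = 4 + (4*g)*g = 4 + 4*g²)
W(D) = -68*D (W(D) = ((4 + 4*4²)*D)*(-1) = ((4 + 4*16)*D)*(-1) = ((4 + 64)*D)*(-1) = (68*D)*(-1) = -68*D)
J(U, A) = -3 (J(U, A) = -21*⅐ = -3)
(W(-22) + J(-14, 17))*(-188) = (-68*(-22) - 3)*(-188) = (1496 - 3)*(-188) = 1493*(-188) = -280684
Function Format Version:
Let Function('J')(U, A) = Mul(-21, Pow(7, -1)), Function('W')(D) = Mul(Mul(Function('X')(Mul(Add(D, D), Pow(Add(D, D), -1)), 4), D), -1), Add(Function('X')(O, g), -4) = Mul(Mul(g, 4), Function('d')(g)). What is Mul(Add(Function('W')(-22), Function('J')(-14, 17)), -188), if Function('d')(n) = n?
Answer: -280684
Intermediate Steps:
Function('X')(O, g) = Add(4, Mul(4, Pow(g, 2))) (Function('X')(O, g) = Add(4, Mul(Mul(g, 4), g)) = Add(4, Mul(Mul(4, g), g)) = Add(4, Mul(4, Pow(g, 2))))
Function('W')(D) = Mul(-68, D) (Function('W')(D) = Mul(Mul(Add(4, Mul(4, Pow(4, 2))), D), -1) = Mul(Mul(Add(4, Mul(4, 16)), D), -1) = Mul(Mul(Add(4, 64), D), -1) = Mul(Mul(68, D), -1) = Mul(-68, D))
Function('J')(U, A) = -3 (Function('J')(U, A) = Mul(-21, Rational(1, 7)) = -3)
Mul(Add(Function('W')(-22), Function('J')(-14, 17)), -188) = Mul(Add(Mul(-68, -22), -3), -188) = Mul(Add(1496, -3), -188) = Mul(1493, -188) = -280684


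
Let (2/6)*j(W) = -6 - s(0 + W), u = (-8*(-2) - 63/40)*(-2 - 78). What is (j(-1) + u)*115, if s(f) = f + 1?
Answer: -134780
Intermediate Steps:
u = -1154 (u = (16 - 63*1/40)*(-80) = (16 - 63/40)*(-80) = (577/40)*(-80) = -1154)
s(f) = 1 + f
j(W) = -21 - 3*W (j(W) = 3*(-6 - (1 + (0 + W))) = 3*(-6 - (1 + W)) = 3*(-6 + (-1 - W)) = 3*(-7 - W) = -21 - 3*W)
(j(-1) + u)*115 = ((-21 - 3*(-1)) - 1154)*115 = ((-21 + 3) - 1154)*115 = (-18 - 1154)*115 = -1172*115 = -134780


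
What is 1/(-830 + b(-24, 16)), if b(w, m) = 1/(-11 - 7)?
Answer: -18/14941 ≈ -0.0012047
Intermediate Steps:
b(w, m) = -1/18 (b(w, m) = 1/(-18) = -1/18)
1/(-830 + b(-24, 16)) = 1/(-830 - 1/18) = 1/(-14941/18) = -18/14941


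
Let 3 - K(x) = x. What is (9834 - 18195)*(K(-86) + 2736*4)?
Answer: -92246913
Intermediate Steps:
K(x) = 3 - x
(9834 - 18195)*(K(-86) + 2736*4) = (9834 - 18195)*((3 - 1*(-86)) + 2736*4) = -8361*((3 + 86) + 10944) = -8361*(89 + 10944) = -8361*11033 = -92246913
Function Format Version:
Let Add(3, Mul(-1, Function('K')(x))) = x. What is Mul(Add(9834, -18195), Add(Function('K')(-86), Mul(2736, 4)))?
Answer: -92246913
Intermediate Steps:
Function('K')(x) = Add(3, Mul(-1, x))
Mul(Add(9834, -18195), Add(Function('K')(-86), Mul(2736, 4))) = Mul(Add(9834, -18195), Add(Add(3, Mul(-1, -86)), Mul(2736, 4))) = Mul(-8361, Add(Add(3, 86), 10944)) = Mul(-8361, Add(89, 10944)) = Mul(-8361, 11033) = -92246913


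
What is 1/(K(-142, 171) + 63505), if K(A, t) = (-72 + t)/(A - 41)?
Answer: 61/3873772 ≈ 1.5747e-5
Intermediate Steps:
K(A, t) = (-72 + t)/(-41 + A)
1/(K(-142, 171) + 63505) = 1/((-72 + 171)/(-41 - 142) + 63505) = 1/(99/(-183) + 63505) = 1/(-1/183*99 + 63505) = 1/(-33/61 + 63505) = 1/(3873772/61) = 61/3873772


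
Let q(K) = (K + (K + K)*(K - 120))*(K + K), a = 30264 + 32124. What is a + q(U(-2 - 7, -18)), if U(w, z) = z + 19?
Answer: 61914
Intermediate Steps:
U(w, z) = 19 + z
a = 62388
q(K) = 2*K*(K + 2*K*(-120 + K)) (q(K) = (K + (2*K)*(-120 + K))*(2*K) = (K + 2*K*(-120 + K))*(2*K) = 2*K*(K + 2*K*(-120 + K)))
a + q(U(-2 - 7, -18)) = 62388 + (19 - 18)²*(-478 + 4*(19 - 18)) = 62388 + 1²*(-478 + 4*1) = 62388 + 1*(-478 + 4) = 62388 + 1*(-474) = 62388 - 474 = 61914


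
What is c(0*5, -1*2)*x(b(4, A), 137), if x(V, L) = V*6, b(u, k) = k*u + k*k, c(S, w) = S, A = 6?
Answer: 0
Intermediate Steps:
b(u, k) = k**2 + k*u (b(u, k) = k*u + k**2 = k**2 + k*u)
x(V, L) = 6*V
c(0*5, -1*2)*x(b(4, A), 137) = (0*5)*(6*(6*(6 + 4))) = 0*(6*(6*10)) = 0*(6*60) = 0*360 = 0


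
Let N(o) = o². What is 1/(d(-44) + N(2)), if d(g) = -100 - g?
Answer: -1/52 ≈ -0.019231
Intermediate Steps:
1/(d(-44) + N(2)) = 1/((-100 - 1*(-44)) + 2²) = 1/((-100 + 44) + 4) = 1/(-56 + 4) = 1/(-52) = -1/52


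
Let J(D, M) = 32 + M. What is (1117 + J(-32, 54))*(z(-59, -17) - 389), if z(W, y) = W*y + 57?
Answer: 807213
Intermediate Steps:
z(W, y) = 57 + W*y
(1117 + J(-32, 54))*(z(-59, -17) - 389) = (1117 + (32 + 54))*((57 - 59*(-17)) - 389) = (1117 + 86)*((57 + 1003) - 389) = 1203*(1060 - 389) = 1203*671 = 807213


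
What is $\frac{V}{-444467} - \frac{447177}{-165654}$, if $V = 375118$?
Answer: $\frac{45538540829}{24542578806} \approx 1.8555$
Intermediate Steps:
$\frac{V}{-444467} - \frac{447177}{-165654} = \frac{375118}{-444467} - \frac{447177}{-165654} = 375118 \left(- \frac{1}{444467}\right) - - \frac{149059}{55218} = - \frac{375118}{444467} + \frac{149059}{55218} = \frac{45538540829}{24542578806}$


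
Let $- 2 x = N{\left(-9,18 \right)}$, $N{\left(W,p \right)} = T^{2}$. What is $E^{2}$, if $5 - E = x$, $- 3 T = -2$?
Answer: $\frac{2209}{81} \approx 27.272$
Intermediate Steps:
$T = \frac{2}{3}$ ($T = \left(- \frac{1}{3}\right) \left(-2\right) = \frac{2}{3} \approx 0.66667$)
$N{\left(W,p \right)} = \frac{4}{9}$ ($N{\left(W,p \right)} = \left(\frac{2}{3}\right)^{2} = \frac{4}{9}$)
$x = - \frac{2}{9}$ ($x = \left(- \frac{1}{2}\right) \frac{4}{9} = - \frac{2}{9} \approx -0.22222$)
$E = \frac{47}{9}$ ($E = 5 - - \frac{2}{9} = 5 + \frac{2}{9} = \frac{47}{9} \approx 5.2222$)
$E^{2} = \left(\frac{47}{9}\right)^{2} = \frac{2209}{81}$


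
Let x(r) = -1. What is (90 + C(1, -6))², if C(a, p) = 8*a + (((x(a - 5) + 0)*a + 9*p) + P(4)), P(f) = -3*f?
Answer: 961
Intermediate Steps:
C(a, p) = -12 + 7*a + 9*p (C(a, p) = 8*a + (((-1 + 0)*a + 9*p) - 3*4) = 8*a + ((-a + 9*p) - 12) = 8*a + (-12 - a + 9*p) = -12 + 7*a + 9*p)
(90 + C(1, -6))² = (90 + (-12 + 7*1 + 9*(-6)))² = (90 + (-12 + 7 - 54))² = (90 - 59)² = 31² = 961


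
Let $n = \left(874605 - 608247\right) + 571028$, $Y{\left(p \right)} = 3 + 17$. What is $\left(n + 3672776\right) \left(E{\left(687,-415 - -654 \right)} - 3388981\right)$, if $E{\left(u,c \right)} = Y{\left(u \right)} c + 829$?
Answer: $-15259555826264$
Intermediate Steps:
$Y{\left(p \right)} = 20$
$E{\left(u,c \right)} = 829 + 20 c$ ($E{\left(u,c \right)} = 20 c + 829 = 829 + 20 c$)
$n = 837386$ ($n = 266358 + 571028 = 837386$)
$\left(n + 3672776\right) \left(E{\left(687,-415 - -654 \right)} - 3388981\right) = \left(837386 + 3672776\right) \left(\left(829 + 20 \left(-415 - -654\right)\right) - 3388981\right) = 4510162 \left(\left(829 + 20 \left(-415 + 654\right)\right) - 3388981\right) = 4510162 \left(\left(829 + 20 \cdot 239\right) - 3388981\right) = 4510162 \left(\left(829 + 4780\right) - 3388981\right) = 4510162 \left(5609 - 3388981\right) = 4510162 \left(-3383372\right) = -15259555826264$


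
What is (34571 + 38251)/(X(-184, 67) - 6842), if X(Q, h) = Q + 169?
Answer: -72822/6857 ≈ -10.620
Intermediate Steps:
X(Q, h) = 169 + Q
(34571 + 38251)/(X(-184, 67) - 6842) = (34571 + 38251)/((169 - 184) - 6842) = 72822/(-15 - 6842) = 72822/(-6857) = 72822*(-1/6857) = -72822/6857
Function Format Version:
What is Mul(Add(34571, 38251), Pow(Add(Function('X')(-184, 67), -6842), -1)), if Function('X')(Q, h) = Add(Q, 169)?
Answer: Rational(-72822, 6857) ≈ -10.620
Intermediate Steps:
Function('X')(Q, h) = Add(169, Q)
Mul(Add(34571, 38251), Pow(Add(Function('X')(-184, 67), -6842), -1)) = Mul(Add(34571, 38251), Pow(Add(Add(169, -184), -6842), -1)) = Mul(72822, Pow(Add(-15, -6842), -1)) = Mul(72822, Pow(-6857, -1)) = Mul(72822, Rational(-1, 6857)) = Rational(-72822, 6857)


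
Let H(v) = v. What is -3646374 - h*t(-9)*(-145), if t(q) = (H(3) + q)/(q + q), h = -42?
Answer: -3648404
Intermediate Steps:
t(q) = (3 + q)/(2*q) (t(q) = (3 + q)/(q + q) = (3 + q)/((2*q)) = (1/(2*q))*(3 + q) = (3 + q)/(2*q))
-3646374 - h*t(-9)*(-145) = -3646374 - (-21*(3 - 9)/(-9))*(-145) = -3646374 - (-21*(-1)*(-6)/9)*(-145) = -3646374 - (-42*1/3)*(-145) = -3646374 - (-14)*(-145) = -3646374 - 1*2030 = -3646374 - 2030 = -3648404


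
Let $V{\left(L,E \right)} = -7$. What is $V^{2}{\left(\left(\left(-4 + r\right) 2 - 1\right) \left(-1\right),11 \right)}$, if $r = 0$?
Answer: $49$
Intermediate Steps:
$V^{2}{\left(\left(\left(-4 + r\right) 2 - 1\right) \left(-1\right),11 \right)} = \left(-7\right)^{2} = 49$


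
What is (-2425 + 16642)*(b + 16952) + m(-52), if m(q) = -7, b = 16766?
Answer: 479368799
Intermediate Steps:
(-2425 + 16642)*(b + 16952) + m(-52) = (-2425 + 16642)*(16766 + 16952) - 7 = 14217*33718 - 7 = 479368806 - 7 = 479368799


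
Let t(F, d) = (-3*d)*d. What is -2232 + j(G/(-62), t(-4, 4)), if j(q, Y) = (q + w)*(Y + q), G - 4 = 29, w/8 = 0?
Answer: -8480511/3844 ≈ -2206.2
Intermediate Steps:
w = 0 (w = 8*0 = 0)
G = 33 (G = 4 + 29 = 33)
t(F, d) = -3*d²
j(q, Y) = q*(Y + q) (j(q, Y) = (q + 0)*(Y + q) = q*(Y + q))
-2232 + j(G/(-62), t(-4, 4)) = -2232 + (33/(-62))*(-3*4² + 33/(-62)) = -2232 + (33*(-1/62))*(-3*16 + 33*(-1/62)) = -2232 - 33*(-48 - 33/62)/62 = -2232 - 33/62*(-3009/62) = -2232 + 99297/3844 = -8480511/3844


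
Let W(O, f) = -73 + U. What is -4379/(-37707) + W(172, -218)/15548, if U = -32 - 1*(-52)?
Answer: 66086221/586268436 ≈ 0.11272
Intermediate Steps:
U = 20 (U = -32 + 52 = 20)
W(O, f) = -53 (W(O, f) = -73 + 20 = -53)
-4379/(-37707) + W(172, -218)/15548 = -4379/(-37707) - 53/15548 = -4379*(-1/37707) - 53*1/15548 = 4379/37707 - 53/15548 = 66086221/586268436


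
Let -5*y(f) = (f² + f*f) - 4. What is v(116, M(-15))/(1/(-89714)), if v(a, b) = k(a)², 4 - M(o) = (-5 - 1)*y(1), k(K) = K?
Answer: -1207191584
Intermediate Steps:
y(f) = ⅘ - 2*f²/5 (y(f) = -((f² + f*f) - 4)/5 = -((f² + f²) - 4)/5 = -(2*f² - 4)/5 = -(-4 + 2*f²)/5 = ⅘ - 2*f²/5)
M(o) = 32/5 (M(o) = 4 - (-5 - 1)*(⅘ - ⅖*1²) = 4 - (-6)*(⅘ - ⅖*1) = 4 - (-6)*(⅘ - ⅖) = 4 - (-6)*2/5 = 4 - 1*(-12/5) = 4 + 12/5 = 32/5)
v(a, b) = a²
v(116, M(-15))/(1/(-89714)) = 116²/(1/(-89714)) = 13456/(-1/89714) = 13456*(-89714) = -1207191584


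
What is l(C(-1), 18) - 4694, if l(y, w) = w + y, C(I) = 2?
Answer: -4674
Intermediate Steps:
l(C(-1), 18) - 4694 = (18 + 2) - 4694 = 20 - 4694 = -4674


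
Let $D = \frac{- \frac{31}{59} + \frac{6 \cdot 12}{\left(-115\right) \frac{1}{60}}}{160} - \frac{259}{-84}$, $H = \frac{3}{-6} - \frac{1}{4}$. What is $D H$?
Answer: $- \frac{1853293}{868480} \approx -2.1339$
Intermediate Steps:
$H = - \frac{3}{4}$ ($H = 3 \left(- \frac{1}{6}\right) - \frac{1}{4} = - \frac{1}{2} - \frac{1}{4} = - \frac{3}{4} \approx -0.75$)
$D = \frac{1853293}{651360}$ ($D = \left(\left(-31\right) \frac{1}{59} + \frac{72}{\left(-115\right) \frac{1}{60}}\right) \frac{1}{160} - - \frac{37}{12} = \left(- \frac{31}{59} + \frac{72}{- \frac{23}{12}}\right) \frac{1}{160} + \frac{37}{12} = \left(- \frac{31}{59} + 72 \left(- \frac{12}{23}\right)\right) \frac{1}{160} + \frac{37}{12} = \left(- \frac{31}{59} - \frac{864}{23}\right) \frac{1}{160} + \frac{37}{12} = \left(- \frac{51689}{1357}\right) \frac{1}{160} + \frac{37}{12} = - \frac{51689}{217120} + \frac{37}{12} = \frac{1853293}{651360} \approx 2.8453$)
$D H = \frac{1853293}{651360} \left(- \frac{3}{4}\right) = - \frac{1853293}{868480}$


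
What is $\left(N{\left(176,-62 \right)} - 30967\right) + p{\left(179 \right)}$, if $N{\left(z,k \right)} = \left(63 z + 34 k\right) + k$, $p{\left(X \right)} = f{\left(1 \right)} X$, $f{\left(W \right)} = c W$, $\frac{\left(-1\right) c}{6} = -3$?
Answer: $-18827$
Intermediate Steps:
$c = 18$ ($c = \left(-6\right) \left(-3\right) = 18$)
$f{\left(W \right)} = 18 W$
$p{\left(X \right)} = 18 X$ ($p{\left(X \right)} = 18 \cdot 1 X = 18 X$)
$N{\left(z,k \right)} = 35 k + 63 z$ ($N{\left(z,k \right)} = \left(34 k + 63 z\right) + k = 35 k + 63 z$)
$\left(N{\left(176,-62 \right)} - 30967\right) + p{\left(179 \right)} = \left(\left(35 \left(-62\right) + 63 \cdot 176\right) - 30967\right) + 18 \cdot 179 = \left(\left(-2170 + 11088\right) - 30967\right) + 3222 = \left(8918 - 30967\right) + 3222 = -22049 + 3222 = -18827$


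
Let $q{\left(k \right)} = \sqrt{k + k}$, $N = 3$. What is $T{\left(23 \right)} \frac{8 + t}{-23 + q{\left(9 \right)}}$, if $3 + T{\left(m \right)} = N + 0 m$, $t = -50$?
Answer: $0$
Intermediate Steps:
$q{\left(k \right)} = \sqrt{2} \sqrt{k}$ ($q{\left(k \right)} = \sqrt{2 k} = \sqrt{2} \sqrt{k}$)
$T{\left(m \right)} = 0$ ($T{\left(m \right)} = -3 + \left(3 + 0 m\right) = -3 + \left(3 + 0\right) = -3 + 3 = 0$)
$T{\left(23 \right)} \frac{8 + t}{-23 + q{\left(9 \right)}} = 0 \frac{8 - 50}{-23 + \sqrt{2} \sqrt{9}} = 0 \left(- \frac{42}{-23 + \sqrt{2} \cdot 3}\right) = 0 \left(- \frac{42}{-23 + 3 \sqrt{2}}\right) = 0$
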